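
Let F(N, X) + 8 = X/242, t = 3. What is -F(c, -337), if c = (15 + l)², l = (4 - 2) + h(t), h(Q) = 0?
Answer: 2273/242 ≈ 9.3926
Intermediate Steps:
l = 2 (l = (4 - 2) + 0 = 2 + 0 = 2)
c = 289 (c = (15 + 2)² = 17² = 289)
F(N, X) = -8 + X/242
-F(c, -337) = -(-8 + (1/242)*(-337)) = -(-8 - 337/242) = -1*(-2273/242) = 2273/242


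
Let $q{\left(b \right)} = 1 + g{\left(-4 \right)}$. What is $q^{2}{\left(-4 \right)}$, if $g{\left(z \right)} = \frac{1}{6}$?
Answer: $\frac{49}{36} \approx 1.3611$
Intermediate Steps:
$g{\left(z \right)} = \frac{1}{6}$
$q{\left(b \right)} = \frac{7}{6}$ ($q{\left(b \right)} = 1 + \frac{1}{6} = \frac{7}{6}$)
$q^{2}{\left(-4 \right)} = \left(\frac{7}{6}\right)^{2} = \frac{49}{36}$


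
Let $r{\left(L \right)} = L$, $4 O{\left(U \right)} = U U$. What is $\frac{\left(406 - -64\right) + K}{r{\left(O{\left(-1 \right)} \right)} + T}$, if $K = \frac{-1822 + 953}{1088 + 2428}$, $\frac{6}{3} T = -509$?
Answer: $- \frac{1651651}{893943} \approx -1.8476$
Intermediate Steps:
$T = - \frac{509}{2}$ ($T = \frac{1}{2} \left(-509\right) = - \frac{509}{2} \approx -254.5$)
$O{\left(U \right)} = \frac{U^{2}}{4}$ ($O{\left(U \right)} = \frac{U U}{4} = \frac{U^{2}}{4}$)
$K = - \frac{869}{3516} \approx -0.24716$
$\frac{\left(406 - -64\right) + K}{r{\left(O{\left(-1 \right)} \right)} + T} = \frac{\left(406 - -64\right) - \frac{869}{3516}}{\frac{\left(-1\right)^{2}}{4} - \frac{509}{2}} = \frac{\left(406 + 64\right) - \frac{869}{3516}}{\frac{1}{4} \cdot 1 - \frac{509}{2}} = \frac{470 - \frac{869}{3516}}{\frac{1}{4} - \frac{509}{2}} = \frac{1651651}{3516 \left(- \frac{1017}{4}\right)} = \frac{1651651}{3516} \left(- \frac{4}{1017}\right) = - \frac{1651651}{893943}$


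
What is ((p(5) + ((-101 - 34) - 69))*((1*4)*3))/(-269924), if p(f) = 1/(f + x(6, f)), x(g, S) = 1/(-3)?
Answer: 8559/944734 ≈ 0.0090597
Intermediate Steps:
x(g, S) = -⅓
p(f) = 1/(-⅓ + f) (p(f) = 1/(f - ⅓) = 1/(-⅓ + f))
((p(5) + ((-101 - 34) - 69))*((1*4)*3))/(-269924) = ((3/(-1 + 3*5) + ((-101 - 34) - 69))*((1*4)*3))/(-269924) = ((3/(-1 + 15) + (-135 - 69))*(4*3))*(-1/269924) = ((3/14 - 204)*12)*(-1/269924) = -2853/14*12*(-1/269924) = -17118/7*(-1/269924) = 8559/944734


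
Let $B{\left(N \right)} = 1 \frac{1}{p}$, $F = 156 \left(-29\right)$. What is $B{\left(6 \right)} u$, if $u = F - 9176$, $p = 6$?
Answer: $- \frac{6850}{3} \approx -2283.3$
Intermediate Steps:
$F = -4524$
$u = -13700$ ($u = -4524 - 9176 = -13700$)
$B{\left(N \right)} = \frac{1}{6}$ ($B{\left(N \right)} = 1 \cdot \frac{1}{6} = \frac{1}{6}$)
$B{\left(6 \right)} u = \frac{1}{6} \left(-13700\right) = - \frac{6850}{3}$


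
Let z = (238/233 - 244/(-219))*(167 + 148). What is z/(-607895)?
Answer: -2288454/2067937211 ≈ -0.0011066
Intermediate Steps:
z = 11442270/17009 (z = (238*(1/233) - 244*(-1/219))*315 = (238/233 + 244/219)*315 = (108974/51027)*315 = 11442270/17009 ≈ 672.72)
z/(-607895) = (11442270/17009)/(-607895) = (11442270/17009)*(-1/607895) = -2288454/2067937211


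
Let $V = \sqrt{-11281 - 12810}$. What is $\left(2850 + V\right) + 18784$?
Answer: $21634 + i \sqrt{24091} \approx 21634.0 + 155.21 i$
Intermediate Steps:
$V = i \sqrt{24091}$ ($V = \sqrt{-24091} = i \sqrt{24091} \approx 155.21 i$)
$\left(2850 + V\right) + 18784 = \left(2850 + i \sqrt{24091}\right) + 18784 = 21634 + i \sqrt{24091}$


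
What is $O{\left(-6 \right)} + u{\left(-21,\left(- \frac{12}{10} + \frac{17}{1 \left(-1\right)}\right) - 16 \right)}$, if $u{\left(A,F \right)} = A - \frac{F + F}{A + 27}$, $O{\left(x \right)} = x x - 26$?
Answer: $\frac{2}{5} \approx 0.4$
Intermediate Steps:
$O{\left(x \right)} = -26 + x^{2}$ ($O{\left(x \right)} = x^{2} - 26 = -26 + x^{2}$)
$u{\left(A,F \right)} = A - \frac{2 F}{27 + A}$
$O{\left(-6 \right)} + u{\left(-21,\left(- \frac{12}{10} + \frac{17}{1 \left(-1\right)}\right) - 16 \right)} = \left(-26 + \left(-6\right)^{2}\right) + \frac{\left(-21\right)^{2} - 2 \left(\left(- \frac{12}{10} + \frac{17}{1 \left(-1\right)}\right) - 16\right) + 27 \left(-21\right)}{27 - 21} = \left(-26 + 36\right) + \frac{441 - 2 \left(\left(\left(-12\right) \frac{1}{10} + \frac{17}{-1}\right) - 16\right) - 567}{6} = 10 + \frac{441 - 2 \left(\left(- \frac{6}{5} + 17 \left(-1\right)\right) - 16\right) - 567}{6} = 10 + \frac{441 - 2 \left(\left(- \frac{6}{5} - 17\right) - 16\right) - 567}{6} = 10 + \frac{441 - 2 \left(- \frac{91}{5} - 16\right) - 567}{6} = 10 + \frac{441 - - \frac{342}{5} - 567}{6} = 10 + \frac{441 + \frac{342}{5} - 567}{6} = 10 + \frac{1}{6} \left(- \frac{288}{5}\right) = 10 - \frac{48}{5} = \frac{2}{5}$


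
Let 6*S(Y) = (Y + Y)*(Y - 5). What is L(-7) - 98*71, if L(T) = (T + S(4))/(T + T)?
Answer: -292211/42 ≈ -6957.4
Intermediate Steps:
S(Y) = Y*(-5 + Y)/3 (S(Y) = ((Y + Y)*(Y - 5))/6 = ((2*Y)*(-5 + Y))/6 = (2*Y*(-5 + Y))/6 = Y*(-5 + Y)/3)
L(T) = (-4/3 + T)/(2*T) (L(T) = (T + (⅓)*4*(-5 + 4))/(T + T) = (T + (⅓)*4*(-1))/((2*T)) = (T - 4/3)*(1/(2*T)) = (-4/3 + T)*(1/(2*T)) = (-4/3 + T)/(2*T))
L(-7) - 98*71 = (⅙)*(-4 + 3*(-7))/(-7) - 98*71 = (⅙)*(-⅐)*(-4 - 21) - 6958 = (⅙)*(-⅐)*(-25) - 6958 = 25/42 - 6958 = -292211/42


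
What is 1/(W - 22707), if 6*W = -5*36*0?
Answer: -1/22707 ≈ -4.4039e-5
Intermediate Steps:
W = 0 (W = (-5*36*0)/6 = (-180*0)/6 = (⅙)*0 = 0)
1/(W - 22707) = 1/(0 - 22707) = 1/(-22707) = -1/22707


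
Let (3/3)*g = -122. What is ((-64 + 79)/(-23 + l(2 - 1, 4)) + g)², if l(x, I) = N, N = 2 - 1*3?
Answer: 962361/64 ≈ 15037.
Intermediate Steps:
g = -122
N = -1 (N = 2 - 3 = -1)
l(x, I) = -1
((-64 + 79)/(-23 + l(2 - 1, 4)) + g)² = ((-64 + 79)/(-23 - 1) - 122)² = (15/(-24) - 122)² = (15*(-1/24) - 122)² = (-5/8 - 122)² = (-981/8)² = 962361/64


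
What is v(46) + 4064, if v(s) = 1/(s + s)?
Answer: 373889/92 ≈ 4064.0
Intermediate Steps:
v(s) = 1/(2*s)
v(46) + 4064 = (½)/46 + 4064 = (½)*(1/46) + 4064 = 1/92 + 4064 = 373889/92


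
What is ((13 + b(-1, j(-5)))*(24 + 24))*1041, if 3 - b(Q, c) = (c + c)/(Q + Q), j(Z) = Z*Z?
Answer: 2048688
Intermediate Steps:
j(Z) = Z²
b(Q, c) = 3 - c/Q (b(Q, c) = 3 - (c + c)/(Q + Q) = 3 - 2*c/(2*Q) = 3 - 2*c*1/(2*Q) = 3 - c/Q)
((13 + b(-1, j(-5)))*(24 + 24))*1041 = ((13 + (3 - 1*(-5)²/(-1)))*(24 + 24))*1041 = ((13 + (3 - 1*25*(-1)))*48)*1041 = ((13 + (3 + 25))*48)*1041 = ((13 + 28)*48)*1041 = (41*48)*1041 = 1968*1041 = 2048688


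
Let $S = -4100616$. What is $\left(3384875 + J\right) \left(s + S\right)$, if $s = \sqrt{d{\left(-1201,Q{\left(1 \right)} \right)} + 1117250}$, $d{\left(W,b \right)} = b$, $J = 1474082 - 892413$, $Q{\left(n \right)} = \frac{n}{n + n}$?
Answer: $-16265273791104 + 1983272 \sqrt{4469002} \approx -1.6261 \cdot 10^{13}$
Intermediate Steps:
$Q{\left(n \right)} = \frac{1}{2}$ ($Q{\left(n \right)} = \frac{n}{2 n} = n \frac{1}{2 n} = \frac{1}{2}$)
$J = 581669$ ($J = 1474082 - 892413 = 581669$)
$s = \frac{\sqrt{4469002}}{2}$ ($s = \sqrt{\frac{1}{2} + 1117250} = \sqrt{\frac{2234501}{2}} = \frac{\sqrt{4469002}}{2} \approx 1057.0$)
$\left(3384875 + J\right) \left(s + S\right) = \left(3384875 + 581669\right) \left(\frac{\sqrt{4469002}}{2} - 4100616\right) = 3966544 \left(-4100616 + \frac{\sqrt{4469002}}{2}\right) = -16265273791104 + 1983272 \sqrt{4469002}$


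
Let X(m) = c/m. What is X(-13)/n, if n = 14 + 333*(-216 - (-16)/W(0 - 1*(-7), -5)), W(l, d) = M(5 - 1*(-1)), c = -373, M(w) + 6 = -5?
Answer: -4103/10352966 ≈ -0.00039631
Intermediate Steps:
M(w) = -11 (M(w) = -6 - 5 = -11)
W(l, d) = -11
X(m) = -373/m
n = -796382/11 (n = 14 + 333*(-216 - (-16)/(-11)) = 14 + 333*(-216 - (-16)*(-1)/11) = 14 + 333*(-216 - 1*16/11) = 14 + 333*(-216 - 16/11) = 14 + 333*(-2392/11) = 14 - 796536/11 = -796382/11 ≈ -72398.)
X(-13)/n = (-373/(-13))/(-796382/11) = -373*(-1/13)*(-11/796382) = (373/13)*(-11/796382) = -4103/10352966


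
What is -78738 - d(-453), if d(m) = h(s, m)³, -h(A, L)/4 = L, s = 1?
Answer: -5949498066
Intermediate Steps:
h(A, L) = -4*L
d(m) = -64*m³ (d(m) = (-4*m)³ = -64*m³)
-78738 - d(-453) = -78738 - (-64)*(-453)³ = -78738 - (-64)*(-92959677) = -78738 - 1*5949419328 = -78738 - 5949419328 = -5949498066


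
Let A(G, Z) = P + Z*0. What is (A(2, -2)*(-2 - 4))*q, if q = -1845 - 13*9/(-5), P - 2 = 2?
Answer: 218592/5 ≈ 43718.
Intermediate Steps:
P = 4 (P = 2 + 2 = 4)
A(G, Z) = 4 (A(G, Z) = 4 + Z*0 = 4 + 0 = 4)
q = -9108/5 (q = -1845 - 117*(-⅕) = -1845 + 117/5 = -9108/5 ≈ -1821.6)
(A(2, -2)*(-2 - 4))*q = (4*(-2 - 4))*(-9108/5) = (4*(-6))*(-9108/5) = -24*(-9108/5) = 218592/5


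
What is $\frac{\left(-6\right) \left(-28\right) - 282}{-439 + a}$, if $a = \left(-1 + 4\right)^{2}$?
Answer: $\frac{57}{215} \approx 0.26512$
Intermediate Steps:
$a = 9$ ($a = 3^{2} = 9$)
$\frac{\left(-6\right) \left(-28\right) - 282}{-439 + a} = \frac{\left(-6\right) \left(-28\right) - 282}{-439 + 9} = \frac{168 - 282}{-430} = \left(-114\right) \left(- \frac{1}{430}\right) = \frac{57}{215}$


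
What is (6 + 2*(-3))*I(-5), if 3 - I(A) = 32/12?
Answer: 0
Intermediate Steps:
I(A) = ⅓ (I(A) = 3 - 32/12 = 3 - 1*8/3 = 3 - 8/3 = ⅓)
(6 + 2*(-3))*I(-5) = (6 + 2*(-3))*(⅓) = (6 - 6)*(⅓) = 0*(⅓) = 0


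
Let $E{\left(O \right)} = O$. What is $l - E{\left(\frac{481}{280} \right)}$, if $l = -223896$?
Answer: $- \frac{62691361}{280} \approx -2.239 \cdot 10^{5}$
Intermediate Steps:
$l - E{\left(\frac{481}{280} \right)} = -223896 - \frac{481}{280} = - \frac{62691361}{280}$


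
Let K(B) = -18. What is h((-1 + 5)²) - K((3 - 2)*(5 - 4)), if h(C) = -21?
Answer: -3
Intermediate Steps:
h((-1 + 5)²) - K((3 - 2)*(5 - 4)) = -21 - 1*(-18) = -21 + 18 = -3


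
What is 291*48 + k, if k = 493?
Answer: 14461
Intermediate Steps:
291*48 + k = 291*48 + 493 = 13968 + 493 = 14461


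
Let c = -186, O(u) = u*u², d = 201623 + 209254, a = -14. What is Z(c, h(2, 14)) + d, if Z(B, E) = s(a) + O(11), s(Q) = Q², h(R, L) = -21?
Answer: 412404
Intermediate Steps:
d = 410877
O(u) = u³
Z(B, E) = 1527 (Z(B, E) = (-14)² + 11³ = 196 + 1331 = 1527)
Z(c, h(2, 14)) + d = 1527 + 410877 = 412404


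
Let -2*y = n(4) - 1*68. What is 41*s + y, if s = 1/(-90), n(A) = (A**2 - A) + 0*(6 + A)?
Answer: 2479/90 ≈ 27.544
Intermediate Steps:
n(A) = A**2 - A (n(A) = (A**2 - A) + 0 = A**2 - A)
s = -1/90 ≈ -0.011111
y = 28 (y = -(4*(-1 + 4) - 1*68)/2 = -(4*3 - 68)/2 = -(12 - 68)/2 = -1/2*(-56) = 28)
41*s + y = 41*(-1/90) + 28 = -41/90 + 28 = 2479/90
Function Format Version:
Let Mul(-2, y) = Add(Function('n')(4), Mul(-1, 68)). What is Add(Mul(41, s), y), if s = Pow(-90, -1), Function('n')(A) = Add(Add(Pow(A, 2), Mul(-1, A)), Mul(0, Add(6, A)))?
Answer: Rational(2479, 90) ≈ 27.544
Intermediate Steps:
Function('n')(A) = Add(Pow(A, 2), Mul(-1, A)) (Function('n')(A) = Add(Add(Pow(A, 2), Mul(-1, A)), 0) = Add(Pow(A, 2), Mul(-1, A)))
s = Rational(-1, 90) ≈ -0.011111
y = 28 (y = Mul(Rational(-1, 2), Add(Mul(4, Add(-1, 4)), Mul(-1, 68))) = Mul(Rational(-1, 2), Add(Mul(4, 3), -68)) = Mul(Rational(-1, 2), Add(12, -68)) = Mul(Rational(-1, 2), -56) = 28)
Add(Mul(41, s), y) = Add(Mul(41, Rational(-1, 90)), 28) = Add(Rational(-41, 90), 28) = Rational(2479, 90)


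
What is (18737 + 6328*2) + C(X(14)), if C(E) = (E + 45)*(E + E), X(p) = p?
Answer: 33045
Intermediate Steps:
C(E) = 2*E*(45 + E) (C(E) = (45 + E)*(2*E) = 2*E*(45 + E))
(18737 + 6328*2) + C(X(14)) = (18737 + 6328*2) + 2*14*(45 + 14) = (18737 + 12656) + 2*14*59 = 31393 + 1652 = 33045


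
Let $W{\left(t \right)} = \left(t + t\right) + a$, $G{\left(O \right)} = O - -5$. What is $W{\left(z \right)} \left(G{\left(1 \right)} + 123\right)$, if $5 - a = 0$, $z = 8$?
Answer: $2709$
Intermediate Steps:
$G{\left(O \right)} = 5 + O$ ($G{\left(O \right)} = O + 5 = 5 + O$)
$a = 5$ ($a = 5 - 0 = 5 + 0 = 5$)
$W{\left(t \right)} = 5 + 2 t$ ($W{\left(t \right)} = \left(t + t\right) + 5 = 2 t + 5 = 5 + 2 t$)
$W{\left(z \right)} \left(G{\left(1 \right)} + 123\right) = \left(5 + 2 \cdot 8\right) \left(\left(5 + 1\right) + 123\right) = \left(5 + 16\right) \left(6 + 123\right) = 21 \cdot 129 = 2709$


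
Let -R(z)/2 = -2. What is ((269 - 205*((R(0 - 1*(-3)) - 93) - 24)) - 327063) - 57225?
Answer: -360854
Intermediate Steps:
R(z) = 4 (R(z) = -2*(-2) = 4)
((269 - 205*((R(0 - 1*(-3)) - 93) - 24)) - 327063) - 57225 = ((269 - 205*((4 - 93) - 24)) - 327063) - 57225 = ((269 - 205*(-89 - 24)) - 327063) - 57225 = ((269 - 205*(-113)) - 327063) - 57225 = ((269 + 23165) - 327063) - 57225 = (23434 - 327063) - 57225 = -303629 - 57225 = -360854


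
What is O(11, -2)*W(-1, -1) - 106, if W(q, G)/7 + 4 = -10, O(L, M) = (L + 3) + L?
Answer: -2556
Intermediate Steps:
O(L, M) = 3 + 2*L (O(L, M) = (3 + L) + L = 3 + 2*L)
W(q, G) = -98 (W(q, G) = -28 + 7*(-10) = -28 - 70 = -98)
O(11, -2)*W(-1, -1) - 106 = (3 + 2*11)*(-98) - 106 = (3 + 22)*(-98) - 106 = 25*(-98) - 106 = -2450 - 106 = -2556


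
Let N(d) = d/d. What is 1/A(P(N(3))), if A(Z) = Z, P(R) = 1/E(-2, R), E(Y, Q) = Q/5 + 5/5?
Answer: 6/5 ≈ 1.2000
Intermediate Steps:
N(d) = 1
E(Y, Q) = 1 + Q/5 (E(Y, Q) = Q*(⅕) + 5*(⅕) = Q/5 + 1 = 1 + Q/5)
P(R) = 1/(1 + R/5)
1/A(P(N(3))) = 1/(5/(5 + 1)) = 1/(5/6) = 1/(5*(⅙)) = 1/(⅚) = 6/5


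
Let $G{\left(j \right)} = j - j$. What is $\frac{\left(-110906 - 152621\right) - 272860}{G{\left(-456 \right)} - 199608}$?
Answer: $\frac{536387}{199608} \approx 2.6872$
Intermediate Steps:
$G{\left(j \right)} = 0$
$\frac{\left(-110906 - 152621\right) - 272860}{G{\left(-456 \right)} - 199608} = \frac{\left(-110906 - 152621\right) - 272860}{0 - 199608} = \frac{\left(-110906 - 152621\right) - 272860}{-199608} = \left(-263527 - 272860\right) \left(- \frac{1}{199608}\right) = \left(-536387\right) \left(- \frac{1}{199608}\right) = \frac{536387}{199608}$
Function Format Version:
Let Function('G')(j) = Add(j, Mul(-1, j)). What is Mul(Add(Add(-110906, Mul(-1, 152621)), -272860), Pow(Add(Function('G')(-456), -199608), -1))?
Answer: Rational(536387, 199608) ≈ 2.6872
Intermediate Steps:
Function('G')(j) = 0
Mul(Add(Add(-110906, Mul(-1, 152621)), -272860), Pow(Add(Function('G')(-456), -199608), -1)) = Mul(Add(Add(-110906, Mul(-1, 152621)), -272860), Pow(Add(0, -199608), -1)) = Mul(Add(Add(-110906, -152621), -272860), Pow(-199608, -1)) = Mul(Add(-263527, -272860), Rational(-1, 199608)) = Mul(-536387, Rational(-1, 199608)) = Rational(536387, 199608)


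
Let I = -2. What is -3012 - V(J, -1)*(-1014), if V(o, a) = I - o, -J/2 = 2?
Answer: -984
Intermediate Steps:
J = -4 (J = -2*2 = -4)
V(o, a) = -2 - o
-3012 - V(J, -1)*(-1014) = -3012 - (-2 - 1*(-4))*(-1014) = -3012 - (-2 + 4)*(-1014) = -3012 - 2*(-1014) = -3012 - 1*(-2028) = -3012 + 2028 = -984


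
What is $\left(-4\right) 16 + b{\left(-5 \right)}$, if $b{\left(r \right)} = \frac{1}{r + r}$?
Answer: $- \frac{641}{10} \approx -64.1$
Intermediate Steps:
$b{\left(r \right)} = \frac{1}{2 r}$
$\left(-4\right) 16 + b{\left(-5 \right)} = \left(-4\right) 16 + \frac{1}{2 \left(-5\right)} = -64 + \frac{1}{2} \left(- \frac{1}{5}\right) = -64 - \frac{1}{10} = - \frac{641}{10}$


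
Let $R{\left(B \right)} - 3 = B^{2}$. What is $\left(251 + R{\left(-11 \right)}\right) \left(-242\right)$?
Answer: $-90750$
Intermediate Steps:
$R{\left(B \right)} = 3 + B^{2}$
$\left(251 + R{\left(-11 \right)}\right) \left(-242\right) = \left(251 + \left(3 + \left(-11\right)^{2}\right)\right) \left(-242\right) = \left(251 + \left(3 + 121\right)\right) \left(-242\right) = \left(251 + 124\right) \left(-242\right) = 375 \left(-242\right) = -90750$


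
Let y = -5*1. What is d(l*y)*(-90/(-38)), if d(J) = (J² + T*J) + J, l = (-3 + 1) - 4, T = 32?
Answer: 85050/19 ≈ 4476.3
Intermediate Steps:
l = -6 (l = -2 - 4 = -6)
y = -5
d(J) = J² + 33*J (d(J) = (J² + 32*J) + J = J² + 33*J)
d(l*y)*(-90/(-38)) = ((-6*(-5))*(33 - 6*(-5)))*(-90/(-38)) = (30*(33 + 30))*(-90*(-1/38)) = (30*63)*(45/19) = 1890*(45/19) = 85050/19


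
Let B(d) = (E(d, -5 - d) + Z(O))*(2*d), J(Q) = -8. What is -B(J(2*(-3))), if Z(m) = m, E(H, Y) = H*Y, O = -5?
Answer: -464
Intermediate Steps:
B(d) = 2*d*(-5 + d*(-5 - d)) (B(d) = (d*(-5 - d) - 5)*(2*d) = (-5 + d*(-5 - d))*(2*d) = 2*d*(-5 + d*(-5 - d)))
-B(J(2*(-3))) = -(-2)*(-8)*(5 - 8*(5 - 8)) = -(-2)*(-8)*(5 - 8*(-3)) = -(-2)*(-8)*(5 + 24) = -(-2)*(-8)*29 = -1*464 = -464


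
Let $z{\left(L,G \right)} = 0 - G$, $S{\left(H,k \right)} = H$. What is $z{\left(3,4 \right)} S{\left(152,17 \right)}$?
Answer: $-608$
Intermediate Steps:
$z{\left(L,G \right)} = - G$
$z{\left(3,4 \right)} S{\left(152,17 \right)} = \left(-1\right) 4 \cdot 152 = \left(-4\right) 152 = -608$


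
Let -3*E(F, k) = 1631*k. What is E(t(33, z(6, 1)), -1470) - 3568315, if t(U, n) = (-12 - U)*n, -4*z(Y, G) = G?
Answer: -2769125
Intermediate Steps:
z(Y, G) = -G/4
t(U, n) = n*(-12 - U)
E(F, k) = -1631*k/3
E(t(33, z(6, 1)), -1470) - 3568315 = -1631/3*(-1470) - 3568315 = 799190 - 3568315 = -2769125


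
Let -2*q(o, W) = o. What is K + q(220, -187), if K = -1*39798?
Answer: -39908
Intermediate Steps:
q(o, W) = -o/2
K = -39798
K + q(220, -187) = -39798 - ½*220 = -39798 - 110 = -39908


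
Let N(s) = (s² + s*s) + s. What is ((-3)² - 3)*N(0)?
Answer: 0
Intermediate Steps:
N(s) = s + 2*s² (N(s) = (s² + s²) + s = 2*s² + s = s + 2*s²)
((-3)² - 3)*N(0) = ((-3)² - 3)*(0*(1 + 2*0)) = (9 - 3)*(0*(1 + 0)) = 6*(0*1) = 6*0 = 0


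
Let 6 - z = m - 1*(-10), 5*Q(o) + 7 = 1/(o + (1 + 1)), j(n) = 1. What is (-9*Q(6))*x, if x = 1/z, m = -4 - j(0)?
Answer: 99/8 ≈ 12.375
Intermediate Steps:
m = -5 (m = -4 - 1*1 = -4 - 1 = -5)
Q(o) = -7/5 + 1/(5*(2 + o)) (Q(o) = -7/5 + 1/(5*(o + (1 + 1))) = -7/5 + 1/(5*(o + 2)) = -7/5 + 1/(5*(2 + o)))
z = 1 (z = 6 - (-5 - 1*(-10)) = 6 - (-5 + 10) = 6 - 1*5 = 6 - 5 = 1)
x = 1 (x = 1/1 = 1)
(-9*Q(6))*x = -9*(-13 - 7*6)/(5*(2 + 6))*1 = -9*(-13 - 42)/(5*8)*1 = -9*(-55)/(5*8)*1 = -9*(-11/8)*1 = (99/8)*1 = 99/8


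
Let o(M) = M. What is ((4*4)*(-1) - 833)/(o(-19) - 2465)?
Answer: 283/828 ≈ 0.34179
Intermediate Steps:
((4*4)*(-1) - 833)/(o(-19) - 2465) = ((4*4)*(-1) - 833)/(-19 - 2465) = (16*(-1) - 833)/(-2484) = (-16 - 833)*(-1/2484) = -849*(-1/2484) = 283/828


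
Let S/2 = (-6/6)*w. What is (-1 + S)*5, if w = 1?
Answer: -15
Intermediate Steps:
S = -2 (S = 2*(-6/6*1) = 2*(-6*⅙*1) = 2*(-1*1) = 2*(-1) = -2)
(-1 + S)*5 = (-1 - 2)*5 = -3*5 = -15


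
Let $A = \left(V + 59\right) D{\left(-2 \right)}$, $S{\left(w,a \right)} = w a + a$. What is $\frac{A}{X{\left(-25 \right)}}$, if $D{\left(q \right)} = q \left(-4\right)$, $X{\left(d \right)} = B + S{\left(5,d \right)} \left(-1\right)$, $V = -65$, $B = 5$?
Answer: $- \frac{48}{155} \approx -0.30968$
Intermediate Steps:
$S{\left(w,a \right)} = a + a w$ ($S{\left(w,a \right)} = a w + a = a + a w$)
$X{\left(d \right)} = 5 - 6 d$ ($X{\left(d \right)} = 5 + d \left(1 + 5\right) \left(-1\right) = 5 + d 6 \left(-1\right) = 5 + 6 d \left(-1\right) = 5 - 6 d$)
$D{\left(q \right)} = - 4 q$
$A = -48$ ($A = \left(-65 + 59\right) \left(\left(-4\right) \left(-2\right)\right) = \left(-6\right) 8 = -48$)
$\frac{A}{X{\left(-25 \right)}} = - \frac{48}{5 - -150} = - \frac{48}{5 + 150} = - \frac{48}{155}$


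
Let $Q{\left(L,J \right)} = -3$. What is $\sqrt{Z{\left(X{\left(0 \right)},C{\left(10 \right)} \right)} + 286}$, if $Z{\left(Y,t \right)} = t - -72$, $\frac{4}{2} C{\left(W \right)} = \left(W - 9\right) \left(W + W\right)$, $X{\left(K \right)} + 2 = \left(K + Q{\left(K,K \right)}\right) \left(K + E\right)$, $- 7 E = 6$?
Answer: $4 \sqrt{23} \approx 19.183$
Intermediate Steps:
$E = - \frac{6}{7}$ ($E = \left(- \frac{1}{7}\right) 6 = - \frac{6}{7} \approx -0.85714$)
$X{\left(K \right)} = -2 + \left(-3 + K\right) \left(- \frac{6}{7} + K\right)$ ($X{\left(K \right)} = -2 + \left(K - 3\right) \left(K - \frac{6}{7}\right) = -2 + \left(-3 + K\right) \left(- \frac{6}{7} + K\right)$)
$C{\left(W \right)} = W \left(-9 + W\right)$ ($C{\left(W \right)} = \frac{\left(W - 9\right) \left(W + W\right)}{2} = \frac{\left(-9 + W\right) 2 W}{2} = \frac{2 W \left(-9 + W\right)}{2} = W \left(-9 + W\right)$)
$Z{\left(Y,t \right)} = 72 + t$ ($Z{\left(Y,t \right)} = t + 72 = 72 + t$)
$\sqrt{Z{\left(X{\left(0 \right)},C{\left(10 \right)} \right)} + 286} = \sqrt{\left(72 + 10 \left(-9 + 10\right)\right) + 286} = \sqrt{\left(72 + 10 \cdot 1\right) + 286} = \sqrt{\left(72 + 10\right) + 286} = \sqrt{82 + 286} = \sqrt{368} = 4 \sqrt{23}$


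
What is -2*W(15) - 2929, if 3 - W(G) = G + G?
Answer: -2875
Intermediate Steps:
W(G) = 3 - 2*G (W(G) = 3 - (G + G) = 3 - 2*G)
-2*W(15) - 2929 = -2*(3 - 2*15) - 2929 = -2*(3 - 30) - 2929 = -2*(-27) - 2929 = 54 - 2929 = -2875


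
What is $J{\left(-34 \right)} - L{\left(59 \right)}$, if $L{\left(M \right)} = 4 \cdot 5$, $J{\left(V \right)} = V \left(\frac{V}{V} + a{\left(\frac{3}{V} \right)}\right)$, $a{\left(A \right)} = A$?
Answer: $-51$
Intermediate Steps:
$J{\left(V \right)} = V \left(1 + \frac{3}{V}\right)$ ($J{\left(V \right)} = V \left(\frac{V}{V} + \frac{3}{V}\right) = V \left(1 + \frac{3}{V}\right)$)
$L{\left(M \right)} = 20$
$J{\left(-34 \right)} - L{\left(59 \right)} = \left(3 - 34\right) - 20 = -31 - 20 = -51$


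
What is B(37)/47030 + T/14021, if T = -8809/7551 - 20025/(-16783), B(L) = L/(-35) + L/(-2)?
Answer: -345919268869931/835656956581437900 ≈ -0.00041395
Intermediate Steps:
B(L) = -37*L/70 (B(L) = L*(-1/35) + L*(-1/2) = -L/35 - L/2 = -37*L/70)
T = 3367328/126728433 (T = -8809*1/7551 - 20025*(-1/16783) = -8809/7551 + 20025/16783 = 3367328/126728433 ≈ 0.026571)
B(37)/47030 + T/14021 = -37/70*37/47030 + (3367328/126728433)/14021 = -1369/70*1/47030 + (3367328/126728433)*(1/14021) = -1369/3292100 + 3367328/1776859359093 = -345919268869931/835656956581437900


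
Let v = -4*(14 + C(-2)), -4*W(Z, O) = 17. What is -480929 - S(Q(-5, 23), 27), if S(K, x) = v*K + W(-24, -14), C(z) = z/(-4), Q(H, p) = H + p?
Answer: -1919523/4 ≈ -4.7988e+5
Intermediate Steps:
W(Z, O) = -17/4 (W(Z, O) = -1/4*17 = -17/4)
C(z) = -z/4 (C(z) = z*(-1/4) = -z/4)
v = -58 (v = -4*(14 - 1/4*(-2)) = -4*(14 + 1/2) = -4*29/2 = -58)
S(K, x) = -17/4 - 58*K (S(K, x) = -58*K - 17/4 = -17/4 - 58*K)
-480929 - S(Q(-5, 23), 27) = -480929 - (-17/4 - 58*(-5 + 23)) = -480929 - (-17/4 - 58*18) = -480929 - (-17/4 - 1044) = -480929 - 1*(-4193/4) = -480929 + 4193/4 = -1919523/4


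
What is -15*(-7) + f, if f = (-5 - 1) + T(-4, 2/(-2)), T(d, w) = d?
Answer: 95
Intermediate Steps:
f = -10 (f = (-5 - 1) - 4 = -6 - 4 = -10)
-15*(-7) + f = -15*(-7) - 10 = 105 - 10 = 95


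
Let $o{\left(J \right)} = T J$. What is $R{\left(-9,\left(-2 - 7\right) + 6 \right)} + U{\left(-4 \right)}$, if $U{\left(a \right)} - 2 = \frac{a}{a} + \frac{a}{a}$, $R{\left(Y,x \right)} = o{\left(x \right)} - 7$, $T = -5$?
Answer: $12$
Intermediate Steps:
$o{\left(J \right)} = - 5 J$
$R{\left(Y,x \right)} = -7 - 5 x$ ($R{\left(Y,x \right)} = - 5 x - 7 = -7 - 5 x$)
$U{\left(a \right)} = 4$ ($U{\left(a \right)} = 2 + \left(\frac{a}{a} + \frac{a}{a}\right) = 2 + \left(1 + 1\right) = 2 + 2 = 4$)
$R{\left(-9,\left(-2 - 7\right) + 6 \right)} + U{\left(-4 \right)} = \left(-7 - 5 \left(\left(-2 - 7\right) + 6\right)\right) + 4 = \left(-7 - 5 \left(-9 + 6\right)\right) + 4 = \left(-7 - -15\right) + 4 = \left(-7 + 15\right) + 4 = 8 + 4 = 12$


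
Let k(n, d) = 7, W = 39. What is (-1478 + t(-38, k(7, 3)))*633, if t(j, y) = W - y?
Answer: -915318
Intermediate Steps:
t(j, y) = 39 - y
(-1478 + t(-38, k(7, 3)))*633 = (-1478 + (39 - 1*7))*633 = (-1478 + (39 - 7))*633 = (-1478 + 32)*633 = -1446*633 = -915318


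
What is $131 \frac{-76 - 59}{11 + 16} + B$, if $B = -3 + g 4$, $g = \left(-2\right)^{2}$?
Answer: $-642$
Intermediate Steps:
$g = 4$
$B = 13$ ($B = -3 + 4 \cdot 4 = -3 + 16 = 13$)
$131 \frac{-76 - 59}{11 + 16} + B = 131 \frac{-76 - 59}{11 + 16} + 13 = 131 \left(- \frac{135}{27}\right) + 13 = 131 \left(\left(-135\right) \frac{1}{27}\right) + 13 = 131 \left(-5\right) + 13 = -655 + 13 = -642$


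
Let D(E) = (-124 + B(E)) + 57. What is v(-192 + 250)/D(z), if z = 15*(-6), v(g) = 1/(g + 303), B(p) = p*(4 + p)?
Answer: 1/2769953 ≈ 3.6102e-7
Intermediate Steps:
v(g) = 1/(303 + g)
z = -90
D(E) = -67 + E*(4 + E) (D(E) = (-124 + E*(4 + E)) + 57 = -67 + E*(4 + E))
v(-192 + 250)/D(z) = 1/((303 + (-192 + 250))*(-67 - 90*(4 - 90))) = 1/((303 + 58)*(-67 - 90*(-86))) = 1/(361*(-67 + 7740)) = (1/361)/7673 = (1/361)*(1/7673) = 1/2769953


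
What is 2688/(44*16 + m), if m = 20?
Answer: 672/181 ≈ 3.7127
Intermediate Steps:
2688/(44*16 + m) = 2688/(44*16 + 20) = 2688/(704 + 20) = 2688/724 = 2688*(1/724) = 672/181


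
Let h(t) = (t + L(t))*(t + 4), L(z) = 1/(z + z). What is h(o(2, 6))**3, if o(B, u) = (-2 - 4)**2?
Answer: 2179302732125/729 ≈ 2.9894e+9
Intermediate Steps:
L(z) = 1/(2*z)
o(B, u) = 36 (o(B, u) = (-6)**2 = 36)
h(t) = (4 + t)*(t + 1/(2*t)) (h(t) = (t + 1/(2*t))*(t + 4) = (t + 1/(2*t))*(4 + t) = (4 + t)*(t + 1/(2*t)))
h(o(2, 6))**3 = (1/2 + 36**2 + 2/36 + 4*36)**3 = (1/2 + 1296 + 2*(1/36) + 144)**3 = (1/2 + 1296 + 1/18 + 144)**3 = (12965/9)**3 = 2179302732125/729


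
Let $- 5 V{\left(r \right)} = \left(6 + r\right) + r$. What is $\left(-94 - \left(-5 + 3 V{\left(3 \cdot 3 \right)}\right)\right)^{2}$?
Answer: $\frac{139129}{25} \approx 5565.2$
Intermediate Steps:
$V{\left(r \right)} = - \frac{6}{5} - \frac{2 r}{5}$ ($V{\left(r \right)} = - \frac{\left(6 + r\right) + r}{5} = - \frac{6 + 2 r}{5} = - \frac{6}{5} - \frac{2 r}{5}$)
$\left(-94 - \left(-5 + 3 V{\left(3 \cdot 3 \right)}\right)\right)^{2} = \left(-94 - \left(-5 + 3 \left(- \frac{6}{5} - \frac{2 \cdot 3 \cdot 3}{5}\right)\right)\right)^{2} = \left(-94 - \left(-5 + 3 \left(- \frac{6}{5} - \frac{18}{5}\right)\right)\right)^{2} = \left(-94 + \left(5 - - \frac{72}{5}\right)\right)^{2} = \left(-94 + \left(5 + \frac{72}{5}\right)\right)^{2} = \left(-94 + \frac{97}{5}\right)^{2} = \left(- \frac{373}{5}\right)^{2} = \frac{139129}{25}$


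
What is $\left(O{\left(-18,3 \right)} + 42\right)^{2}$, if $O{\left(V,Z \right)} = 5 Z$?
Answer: $3249$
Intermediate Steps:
$\left(O{\left(-18,3 \right)} + 42\right)^{2} = \left(5 \cdot 3 + 42\right)^{2} = \left(15 + 42\right)^{2} = 57^{2} = 3249$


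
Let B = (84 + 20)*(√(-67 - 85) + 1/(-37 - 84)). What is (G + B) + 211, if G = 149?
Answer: 43456/121 + 208*I*√38 ≈ 359.14 + 1282.2*I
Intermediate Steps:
B = -104/121 + 208*I*√38 (B = 104*(√(-152) + 1/(-121)) = 104*(2*I*√38 - 1/121) = 104*(-1/121 + 2*I*√38) = -104/121 + 208*I*√38 ≈ -0.8595 + 1282.2*I)
(G + B) + 211 = (149 + (-104/121 + 208*I*√38)) + 211 = (17925/121 + 208*I*√38) + 211 = 43456/121 + 208*I*√38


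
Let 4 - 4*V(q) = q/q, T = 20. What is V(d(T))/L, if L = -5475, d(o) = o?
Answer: -1/7300 ≈ -0.00013699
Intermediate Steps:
V(q) = 3/4 (V(q) = 1 - q/(4*q) = 1 - 1/4*1 = 1 - 1/4 = 3/4)
V(d(T))/L = (3/4)/(-5475) = (3/4)*(-1/5475) = -1/7300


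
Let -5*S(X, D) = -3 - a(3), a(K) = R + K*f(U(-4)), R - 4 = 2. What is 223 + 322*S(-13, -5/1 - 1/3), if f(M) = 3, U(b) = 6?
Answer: 6911/5 ≈ 1382.2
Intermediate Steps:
R = 6 (R = 4 + 2 = 6)
a(K) = 6 + 3*K (a(K) = 6 + K*3 = 6 + 3*K)
S(X, D) = 18/5 (S(X, D) = -(-3 - (6 + 3*3))/5 = -(-3 - (6 + 9))/5 = -(-3 - 1*15)/5 = -(-3 - 15)/5 = -1/5*(-18) = 18/5)
223 + 322*S(-13, -5/1 - 1/3) = 223 + 322*(18/5) = 223 + 5796/5 = 6911/5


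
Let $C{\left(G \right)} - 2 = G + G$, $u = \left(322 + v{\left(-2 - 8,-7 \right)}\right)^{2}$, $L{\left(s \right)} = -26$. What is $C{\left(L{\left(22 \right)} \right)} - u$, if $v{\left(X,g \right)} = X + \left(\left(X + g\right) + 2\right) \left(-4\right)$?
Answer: $-138434$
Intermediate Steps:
$v{\left(X,g \right)} = -8 - 4 g - 3 X$ ($v{\left(X,g \right)} = X + \left(2 + X + g\right) \left(-4\right) = X - \left(8 + 4 X + 4 g\right) = -8 - 4 g - 3 X$)
$u = 138384$ ($u = \left(322 - \left(-20 + 3 \left(-2 - 8\right)\right)\right)^{2} = \left(322 - -50\right)^{2} = \left(322 + \left(-8 + 28 + 30\right)\right)^{2} = \left(322 + 50\right)^{2} = 372^{2} = 138384$)
$C{\left(G \right)} = 2 + 2 G$ ($C{\left(G \right)} = 2 + \left(G + G\right) = 2 + 2 G$)
$C{\left(L{\left(22 \right)} \right)} - u = \left(2 + 2 \left(-26\right)\right) - 138384 = \left(2 - 52\right) - 138384 = -50 - 138384 = -138434$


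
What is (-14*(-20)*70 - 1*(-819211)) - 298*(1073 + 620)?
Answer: 334297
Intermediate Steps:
(-14*(-20)*70 - 1*(-819211)) - 298*(1073 + 620) = (280*70 + 819211) - 298*1693 = (19600 + 819211) - 1*504514 = 838811 - 504514 = 334297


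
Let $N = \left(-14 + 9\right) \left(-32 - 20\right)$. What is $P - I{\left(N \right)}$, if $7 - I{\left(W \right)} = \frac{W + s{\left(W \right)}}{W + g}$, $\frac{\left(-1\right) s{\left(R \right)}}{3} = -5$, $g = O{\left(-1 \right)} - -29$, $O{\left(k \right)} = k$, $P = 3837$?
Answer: $\frac{1103315}{288} \approx 3831.0$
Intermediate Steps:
$g = 28$ ($g = -1 - -29 = -1 + 29 = 28$)
$s{\left(R \right)} = 15$ ($s{\left(R \right)} = \left(-3\right) \left(-5\right) = 15$)
$N = 260$ ($N = \left(-5\right) \left(-52\right) = 260$)
$I{\left(W \right)} = 7 - \frac{15 + W}{28 + W}$ ($I{\left(W \right)} = 7 - \frac{W + 15}{W + 28} = 7 - \frac{15 + W}{28 + W}$)
$P - I{\left(N \right)} = 3837 - \frac{181 + 6 \cdot 260}{28 + 260} = 3837 - \frac{181 + 1560}{288} = 3837 - \frac{1}{288} \cdot 1741 = 3837 - \frac{1741}{288} = \frac{1103315}{288}$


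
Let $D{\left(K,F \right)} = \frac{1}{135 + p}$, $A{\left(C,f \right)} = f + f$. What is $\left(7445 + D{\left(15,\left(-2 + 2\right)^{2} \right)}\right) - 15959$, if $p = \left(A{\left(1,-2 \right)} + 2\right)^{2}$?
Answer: $- \frac{1183445}{139} \approx -8514.0$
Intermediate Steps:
$A{\left(C,f \right)} = 2 f$
$p = 4$ ($p = \left(2 \left(-2\right) + 2\right)^{2} = \left(-4 + 2\right)^{2} = \left(-2\right)^{2} = 4$)
$D{\left(K,F \right)} = \frac{1}{139}$ ($D{\left(K,F \right)} = \frac{1}{135 + 4} = \frac{1}{139}$)
$\left(7445 + D{\left(15,\left(-2 + 2\right)^{2} \right)}\right) - 15959 = \left(7445 + \frac{1}{139}\right) - 15959 = \frac{1034856}{139} - 15959 = - \frac{1183445}{139}$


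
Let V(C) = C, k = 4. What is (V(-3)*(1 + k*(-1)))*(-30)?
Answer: -270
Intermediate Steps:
(V(-3)*(1 + k*(-1)))*(-30) = -3*(1 + 4*(-1))*(-30) = -3*(1 - 4)*(-30) = -3*(-3)*(-30) = 9*(-30) = -270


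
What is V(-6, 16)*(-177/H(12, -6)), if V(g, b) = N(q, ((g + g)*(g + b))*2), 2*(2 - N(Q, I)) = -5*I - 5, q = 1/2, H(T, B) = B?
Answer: -70269/4 ≈ -17567.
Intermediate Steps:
q = ½ ≈ 0.50000
N(Q, I) = 9/2 + 5*I/2 (N(Q, I) = 2 - (-5*I - 5)/2 = 2 - (-5 - 5*I)/2 = 2 + (5/2 + 5*I/2) = 9/2 + 5*I/2)
V(g, b) = 9/2 + 10*g*(b + g) (V(g, b) = 9/2 + 5*(((g + g)*(g + b))*2)/2 = 9/2 + 5*(((2*g)*(b + g))*2)/2 = 9/2 + 5*((2*g*(b + g))*2)/2 = 9/2 + 5*(4*g*(b + g))/2 = 9/2 + 10*g*(b + g))
V(-6, 16)*(-177/H(12, -6)) = (9/2 + 10*(-6)*(16 - 6))*(-177/(-6)) = (9/2 + 10*(-6)*10)*(-177*(-⅙)) = (9/2 - 600)*(59/2) = -1191/2*59/2 = -70269/4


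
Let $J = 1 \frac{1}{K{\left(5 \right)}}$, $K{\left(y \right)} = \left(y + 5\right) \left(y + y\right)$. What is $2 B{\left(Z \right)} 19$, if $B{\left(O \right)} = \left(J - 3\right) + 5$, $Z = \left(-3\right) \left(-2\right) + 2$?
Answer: $\frac{3819}{50} \approx 76.38$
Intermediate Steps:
$K{\left(y \right)} = 2 y \left(5 + y\right)$ ($K{\left(y \right)} = \left(5 + y\right) 2 y = 2 y \left(5 + y\right)$)
$J = \frac{1}{100}$ ($J = 1 \frac{1}{2 \cdot 5 \left(5 + 5\right)} = 1 \frac{1}{2 \cdot 5 \cdot 10} = 1 \cdot \frac{1}{100} = \frac{1}{100} \approx 0.01$)
$Z = 8$ ($Z = 6 + 2 = 8$)
$B{\left(O \right)} = \frac{201}{100}$ ($B{\left(O \right)} = \left(\frac{1}{100} - 3\right) + 5 = - \frac{299}{100} + 5 = \frac{201}{100}$)
$2 B{\left(Z \right)} 19 = 2 \cdot \frac{201}{100} \cdot 19 = \frac{201}{50} \cdot 19 = \frac{3819}{50}$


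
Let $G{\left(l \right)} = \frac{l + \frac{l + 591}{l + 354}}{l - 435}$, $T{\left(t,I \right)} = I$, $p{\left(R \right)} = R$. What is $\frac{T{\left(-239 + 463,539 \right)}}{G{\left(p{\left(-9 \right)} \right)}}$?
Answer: $\frac{27521340}{841} \approx 32725.0$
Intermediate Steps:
$G{\left(l \right)} = \frac{l + \frac{591 + l}{354 + l}}{-435 + l}$
$\frac{T{\left(-239 + 463,539 \right)}}{G{\left(p{\left(-9 \right)} \right)}} = \frac{539}{\frac{1}{-153990 + \left(-9\right)^{2} - -729} \left(591 + \left(-9\right)^{2} + 355 \left(-9\right)\right)} = \frac{539}{\frac{1}{-153990 + 81 + 729} \left(591 + 81 - 3195\right)} = \frac{539}{\frac{1}{-153180} \left(-2523\right)} = \frac{539}{\left(- \frac{1}{153180}\right) \left(-2523\right)} = \frac{539}{\frac{841}{51060}} = 539 \cdot \frac{51060}{841} = \frac{27521340}{841}$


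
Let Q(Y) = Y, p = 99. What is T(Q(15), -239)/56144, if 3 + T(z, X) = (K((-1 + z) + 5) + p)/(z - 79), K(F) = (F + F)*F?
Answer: -1013/3593216 ≈ -0.00028192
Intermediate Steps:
K(F) = 2*F**2 (K(F) = (2*F)*F = 2*F**2)
T(z, X) = -3 + (99 + 2*(4 + z)**2)/(-79 + z) (T(z, X) = -3 + (2*((-1 + z) + 5)**2 + 99)/(z - 79) = -3 + (2*(4 + z)**2 + 99)/(-79 + z) = -3 + (99 + 2*(4 + z)**2)/(-79 + z))
T(Q(15), -239)/56144 = ((368 + 2*15**2 + 13*15)/(-79 + 15))/56144 = ((368 + 2*225 + 195)/(-64))*(1/56144) = -(368 + 450 + 195)/64*(1/56144) = -1/64*1013*(1/56144) = -1013/64*1/56144 = -1013/3593216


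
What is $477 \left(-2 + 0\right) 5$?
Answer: $-4770$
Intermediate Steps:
$477 \left(-2 + 0\right) 5 = 477 \left(\left(-2\right) 5\right) = 477 \left(-10\right) = -4770$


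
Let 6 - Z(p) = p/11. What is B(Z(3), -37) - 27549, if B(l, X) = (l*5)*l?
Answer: -3313584/121 ≈ -27385.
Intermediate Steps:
Z(p) = 6 - p/11
B(l, X) = 5*l² (B(l, X) = (5*l)*l = 5*l²)
B(Z(3), -37) - 27549 = 5*(6 - 1/11*3)² - 27549 = 5*(6 - 3/11)² - 27549 = 5*(63/11)² - 27549 = 5*(3969/121) - 27549 = 19845/121 - 27549 = -3313584/121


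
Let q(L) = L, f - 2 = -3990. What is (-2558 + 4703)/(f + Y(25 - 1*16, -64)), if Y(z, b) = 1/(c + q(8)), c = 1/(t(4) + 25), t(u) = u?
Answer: -2563/4765 ≈ -0.53788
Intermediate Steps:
f = -3988 (f = 2 - 3990 = -3988)
c = 1/29 (c = 1/(4 + 25) = 1/29 ≈ 0.034483)
Y(z, b) = 29/233 (Y(z, b) = 1/(1/29 + 8) = 1/(233/29) = 29/233)
(-2558 + 4703)/(f + Y(25 - 1*16, -64)) = (-2558 + 4703)/(-3988 + 29/233) = 2145/(-929175/233) = 2145*(-233/929175) = -2563/4765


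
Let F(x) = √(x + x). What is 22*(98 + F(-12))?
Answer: 2156 + 44*I*√6 ≈ 2156.0 + 107.78*I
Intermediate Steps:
F(x) = √2*√x (F(x) = √(2*x) = √2*√x)
22*(98 + F(-12)) = 22*(98 + √2*√(-12)) = 22*(98 + √2*(2*I*√3)) = 22*(98 + 2*I*√6) = 2156 + 44*I*√6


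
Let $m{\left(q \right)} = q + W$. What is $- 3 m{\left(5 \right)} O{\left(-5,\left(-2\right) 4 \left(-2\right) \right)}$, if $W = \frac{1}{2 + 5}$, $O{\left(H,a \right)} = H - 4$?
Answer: $\frac{972}{7} \approx 138.86$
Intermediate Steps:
$O{\left(H,a \right)} = -4 + H$
$W = \frac{1}{7} \approx 0.14286$
$m{\left(q \right)} = \frac{1}{7} + q$ ($m{\left(q \right)} = q + \frac{1}{7} = \frac{1}{7} + q$)
$- 3 m{\left(5 \right)} O{\left(-5,\left(-2\right) 4 \left(-2\right) \right)} = - 3 \left(\frac{1}{7} + 5\right) \left(-4 - 5\right) = \left(-3\right) \frac{36}{7} \left(-9\right) = \left(- \frac{108}{7}\right) \left(-9\right) = \frac{972}{7}$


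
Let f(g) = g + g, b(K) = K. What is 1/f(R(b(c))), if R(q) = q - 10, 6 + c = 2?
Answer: -1/28 ≈ -0.035714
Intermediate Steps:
c = -4 (c = -6 + 2 = -4)
R(q) = -10 + q
f(g) = 2*g
1/f(R(b(c))) = 1/(2*(-10 - 4)) = 1/(2*(-14)) = 1/(-28) = -1/28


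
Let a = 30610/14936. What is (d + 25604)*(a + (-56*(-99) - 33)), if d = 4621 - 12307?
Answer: 368855047427/3734 ≈ 9.8783e+7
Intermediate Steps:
a = 15305/7468 (a = 30610*(1/14936) = 15305/7468 ≈ 2.0494)
d = -7686
(d + 25604)*(a + (-56*(-99) - 33)) = (-7686 + 25604)*(15305/7468 + (-56*(-99) - 33)) = 17918*(15305/7468 + (5544 - 33)) = 17918*(15305/7468 + 5511) = 17918*(41171453/7468) = 368855047427/3734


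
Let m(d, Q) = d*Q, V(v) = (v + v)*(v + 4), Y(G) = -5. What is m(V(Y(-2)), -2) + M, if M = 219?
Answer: 199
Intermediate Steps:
V(v) = 2*v*(4 + v) (V(v) = (2*v)*(4 + v) = 2*v*(4 + v))
m(d, Q) = Q*d
m(V(Y(-2)), -2) + M = -4*(-5)*(4 - 5) + 219 = -4*(-5)*(-1) + 219 = -2*10 + 219 = -20 + 219 = 199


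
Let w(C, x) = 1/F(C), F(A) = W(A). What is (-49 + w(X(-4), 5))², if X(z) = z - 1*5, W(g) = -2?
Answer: 9801/4 ≈ 2450.3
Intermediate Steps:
F(A) = -2
X(z) = -5 + z (X(z) = z - 5 = -5 + z)
w(C, x) = -½ (w(C, x) = 1/(-2) = -½)
(-49 + w(X(-4), 5))² = (-49 - ½)² = (-99/2)² = 9801/4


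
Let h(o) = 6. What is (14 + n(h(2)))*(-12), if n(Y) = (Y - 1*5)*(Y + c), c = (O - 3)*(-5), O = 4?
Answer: -180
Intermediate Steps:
c = -5 (c = (4 - 3)*(-5) = 1*(-5) = -5)
n(Y) = (-5 + Y)² (n(Y) = (Y - 1*5)*(Y - 5) = (Y - 5)*(-5 + Y) = (-5 + Y)*(-5 + Y) = (-5 + Y)²)
(14 + n(h(2)))*(-12) = (14 + (25 + 6² - 10*6))*(-12) = (14 + (25 + 36 - 60))*(-12) = (14 + 1)*(-12) = 15*(-12) = -180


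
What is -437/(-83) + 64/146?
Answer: 34557/6059 ≈ 5.7034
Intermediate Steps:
-437/(-83) + 64/146 = -437*(-1/83) + 64*(1/146) = 437/83 + 32/73 = 34557/6059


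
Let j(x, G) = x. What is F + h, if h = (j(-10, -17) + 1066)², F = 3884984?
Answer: 5000120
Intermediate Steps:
h = 1115136 (h = (-10 + 1066)² = 1056² = 1115136)
F + h = 3884984 + 1115136 = 5000120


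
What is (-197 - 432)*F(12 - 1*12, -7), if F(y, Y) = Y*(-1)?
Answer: -4403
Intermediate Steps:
F(y, Y) = -Y
(-197 - 432)*F(12 - 1*12, -7) = (-197 - 432)*(-1*(-7)) = -629*7 = -4403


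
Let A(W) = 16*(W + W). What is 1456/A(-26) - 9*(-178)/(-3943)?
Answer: -34009/15772 ≈ -2.1563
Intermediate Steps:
A(W) = 32*W (A(W) = 16*(2*W) = 32*W)
1456/A(-26) - 9*(-178)/(-3943) = 1456/((32*(-26))) - 9*(-178)/(-3943) = 1456/(-832) + 1602*(-1/3943) = 1456*(-1/832) - 1602/3943 = -7/4 - 1602/3943 = -34009/15772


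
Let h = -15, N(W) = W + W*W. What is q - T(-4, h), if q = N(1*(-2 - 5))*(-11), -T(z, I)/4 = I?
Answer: -522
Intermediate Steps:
N(W) = W + W**2
T(z, I) = -4*I
q = -462 (q = ((1*(-2 - 5))*(1 + 1*(-2 - 5)))*(-11) = ((1*(-7))*(1 + 1*(-7)))*(-11) = -7*(1 - 7)*(-11) = -7*(-6)*(-11) = 42*(-11) = -462)
q - T(-4, h) = -462 - (-4)*(-15) = -462 - 1*60 = -462 - 60 = -522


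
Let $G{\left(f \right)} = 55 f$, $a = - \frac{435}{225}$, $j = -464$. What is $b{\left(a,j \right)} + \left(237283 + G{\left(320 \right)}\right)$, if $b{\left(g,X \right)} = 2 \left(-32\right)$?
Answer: $254819$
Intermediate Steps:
$a = - \frac{29}{15}$ ($a = \left(-435\right) \frac{1}{225} = - \frac{29}{15} \approx -1.9333$)
$b{\left(g,X \right)} = -64$
$b{\left(a,j \right)} + \left(237283 + G{\left(320 \right)}\right) = -64 + \left(237283 + 55 \cdot 320\right) = -64 + \left(237283 + 17600\right) = -64 + 254883 = 254819$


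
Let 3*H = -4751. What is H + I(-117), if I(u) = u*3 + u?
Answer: -6155/3 ≈ -2051.7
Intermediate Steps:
H = -4751/3 (H = (⅓)*(-4751) = -4751/3 ≈ -1583.7)
I(u) = 4*u (I(u) = 3*u + u = 4*u)
H + I(-117) = -4751/3 + 4*(-117) = -4751/3 - 468 = -6155/3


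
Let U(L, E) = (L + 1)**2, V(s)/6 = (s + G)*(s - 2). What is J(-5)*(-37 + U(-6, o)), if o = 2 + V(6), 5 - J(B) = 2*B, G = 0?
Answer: -180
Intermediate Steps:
V(s) = 6*s*(-2 + s) (V(s) = 6*((s + 0)*(s - 2)) = 6*(s*(-2 + s)) = 6*s*(-2 + s))
J(B) = 5 - 2*B
o = 146 (o = 2 + 6*6*(-2 + 6) = 2 + 6*6*4 = 2 + 144 = 146)
U(L, E) = (1 + L)**2
J(-5)*(-37 + U(-6, o)) = (5 - 2*(-5))*(-37 + (1 - 6)**2) = (5 + 10)*(-37 + (-5)**2) = 15*(-37 + 25) = 15*(-12) = -180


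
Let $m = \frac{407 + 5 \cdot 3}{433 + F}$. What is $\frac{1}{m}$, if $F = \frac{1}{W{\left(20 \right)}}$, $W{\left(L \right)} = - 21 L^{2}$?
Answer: $\frac{3637199}{3544800} \approx 1.0261$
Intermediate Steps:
$F = - \frac{1}{8400}$ ($F = \frac{1}{\left(-21\right) 20^{2}} = \frac{1}{\left(-21\right) 400} = \frac{1}{-8400} = - \frac{1}{8400} \approx -0.00011905$)
$m = \frac{3544800}{3637199}$ ($m = \frac{407 + 5 \cdot 3}{433 - \frac{1}{8400}} = \frac{407 + 15}{\frac{3637199}{8400}} = 422 \cdot \frac{8400}{3637199} = \frac{3544800}{3637199} \approx 0.9746$)
$\frac{1}{m} = \frac{1}{\frac{3544800}{3637199}} = \frac{3637199}{3544800}$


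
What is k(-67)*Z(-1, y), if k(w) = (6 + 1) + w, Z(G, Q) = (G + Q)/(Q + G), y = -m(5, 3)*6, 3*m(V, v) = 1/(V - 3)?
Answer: -60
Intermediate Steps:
m(V, v) = 1/(3*(-3 + V)) (m(V, v) = 1/(3*(V - 3)) = 1/(3*(-3 + V)))
y = -1 (y = -1/(3*(-3 + 5))*6 = -1/(3*2)*6 = -1*⅙*6 = -⅙*6 = -1)
Z(G, Q) = 1 (Z(G, Q) = (G + Q)/(G + Q) = 1)
k(w) = 7 + w
k(-67)*Z(-1, y) = (7 - 67)*1 = -60*1 = -60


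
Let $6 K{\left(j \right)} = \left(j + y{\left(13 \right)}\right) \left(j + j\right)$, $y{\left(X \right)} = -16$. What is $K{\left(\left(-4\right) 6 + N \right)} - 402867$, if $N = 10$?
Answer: $-402727$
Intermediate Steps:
$K{\left(j \right)} = \frac{j \left(-16 + j\right)}{3}$ ($K{\left(j \right)} = \frac{\left(j - 16\right) \left(j + j\right)}{6} = \frac{\left(-16 + j\right) 2 j}{6} = \frac{2 j \left(-16 + j\right)}{6} = \frac{j \left(-16 + j\right)}{3}$)
$K{\left(\left(-4\right) 6 + N \right)} - 402867 = \frac{\left(\left(-4\right) 6 + 10\right) \left(-16 + \left(\left(-4\right) 6 + 10\right)\right)}{3} - 402867 = \frac{\left(-24 + 10\right) \left(-16 + \left(-24 + 10\right)\right)}{3} - 402867 = \frac{1}{3} \left(-14\right) \left(-16 - 14\right) - 402867 = \frac{1}{3} \left(-14\right) \left(-30\right) - 402867 = 140 - 402867 = -402727$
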